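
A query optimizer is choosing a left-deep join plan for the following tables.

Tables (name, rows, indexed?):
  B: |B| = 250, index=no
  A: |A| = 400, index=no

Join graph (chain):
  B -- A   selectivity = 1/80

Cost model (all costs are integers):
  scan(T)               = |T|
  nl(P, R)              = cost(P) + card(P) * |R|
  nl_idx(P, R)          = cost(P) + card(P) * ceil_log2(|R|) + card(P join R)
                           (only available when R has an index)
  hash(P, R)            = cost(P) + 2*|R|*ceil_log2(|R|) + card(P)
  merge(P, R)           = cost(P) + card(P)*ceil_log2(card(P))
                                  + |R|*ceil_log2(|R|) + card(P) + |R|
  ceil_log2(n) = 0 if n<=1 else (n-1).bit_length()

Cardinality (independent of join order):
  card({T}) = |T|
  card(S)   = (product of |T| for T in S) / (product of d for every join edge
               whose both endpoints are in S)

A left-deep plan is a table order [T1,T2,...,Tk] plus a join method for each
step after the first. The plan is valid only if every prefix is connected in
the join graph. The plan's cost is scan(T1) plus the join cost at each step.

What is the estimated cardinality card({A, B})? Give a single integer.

Tables in S: A(400), B(250)
Edges inside S: B-A(d=80)
numerator = 400 * 250 = 100000
denominator = 80 = 80
card(S) = 100000 / 80 = 1250

1250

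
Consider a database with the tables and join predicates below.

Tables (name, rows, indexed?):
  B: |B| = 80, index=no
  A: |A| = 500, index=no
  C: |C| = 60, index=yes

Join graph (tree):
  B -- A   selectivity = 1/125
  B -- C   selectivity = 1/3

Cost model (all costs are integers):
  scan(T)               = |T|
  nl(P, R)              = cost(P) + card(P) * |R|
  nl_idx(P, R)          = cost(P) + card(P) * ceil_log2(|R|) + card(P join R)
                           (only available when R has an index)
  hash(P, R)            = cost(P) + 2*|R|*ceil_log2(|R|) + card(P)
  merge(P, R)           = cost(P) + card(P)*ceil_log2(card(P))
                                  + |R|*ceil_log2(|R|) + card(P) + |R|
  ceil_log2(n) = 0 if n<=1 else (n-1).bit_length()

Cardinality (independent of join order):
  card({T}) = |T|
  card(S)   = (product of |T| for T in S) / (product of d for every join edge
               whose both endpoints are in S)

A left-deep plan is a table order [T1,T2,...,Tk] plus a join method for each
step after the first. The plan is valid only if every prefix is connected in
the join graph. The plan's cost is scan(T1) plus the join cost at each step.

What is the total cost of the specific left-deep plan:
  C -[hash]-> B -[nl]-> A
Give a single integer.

step 1: scan C: cost=60, card=60
step 2: join B via hash
    card(P join B) = 60*80/(3) = 1600
    cost = 60 + 2*80*7 + 60 = 1240
step 3: join A via nl
    card(P join A) = 1600*500/(125) = 6400
    cost = 1240 + 1600*500 = 801240

801240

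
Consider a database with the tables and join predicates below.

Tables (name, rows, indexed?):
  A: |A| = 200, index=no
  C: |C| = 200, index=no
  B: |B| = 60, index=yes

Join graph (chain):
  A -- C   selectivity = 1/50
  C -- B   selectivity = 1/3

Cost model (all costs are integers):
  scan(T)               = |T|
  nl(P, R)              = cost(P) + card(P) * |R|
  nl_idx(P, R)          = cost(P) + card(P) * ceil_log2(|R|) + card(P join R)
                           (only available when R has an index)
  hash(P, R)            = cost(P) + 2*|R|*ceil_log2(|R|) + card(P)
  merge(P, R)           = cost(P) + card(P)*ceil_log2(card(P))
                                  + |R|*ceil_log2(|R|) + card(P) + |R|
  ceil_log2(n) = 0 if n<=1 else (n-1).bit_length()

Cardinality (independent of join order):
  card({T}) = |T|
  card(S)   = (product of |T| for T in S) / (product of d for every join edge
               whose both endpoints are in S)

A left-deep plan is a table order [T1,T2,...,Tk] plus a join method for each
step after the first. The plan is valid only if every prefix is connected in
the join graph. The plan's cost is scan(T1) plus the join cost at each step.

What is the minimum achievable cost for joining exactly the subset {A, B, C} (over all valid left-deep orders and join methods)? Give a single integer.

5120

Selinger DP over subsets of {A,B,C}:
  {A}: scan cost=200, card=200
  {C}: scan cost=200, card=200
  {B}: scan cost=60, card=60
  {AC}: card=800; try (C,hash)→3600, (A,hash)→3600, (C,merge)→3800, (A,merge)→3800, (C,nl)→40200, (A,nl)→40200; best=3600 via (C,hash)
  {BC}: card=4000; try (B,hash)→1120, (C,merge)→2280, (B,merge)→2420, (C,hash)→3320, (B,nl_idx)→5400, (C,nl)→12060 …(+1); best=1120 via (B,hash)
  {ABC}: card=16000; try (B,hash)→5120, (A,hash)→8320, (B,merge)→12820, (B,nl_idx)→24400, (B,nl)→51600, (A,merge)→54920 …(+1); best=5120 via (B,hash)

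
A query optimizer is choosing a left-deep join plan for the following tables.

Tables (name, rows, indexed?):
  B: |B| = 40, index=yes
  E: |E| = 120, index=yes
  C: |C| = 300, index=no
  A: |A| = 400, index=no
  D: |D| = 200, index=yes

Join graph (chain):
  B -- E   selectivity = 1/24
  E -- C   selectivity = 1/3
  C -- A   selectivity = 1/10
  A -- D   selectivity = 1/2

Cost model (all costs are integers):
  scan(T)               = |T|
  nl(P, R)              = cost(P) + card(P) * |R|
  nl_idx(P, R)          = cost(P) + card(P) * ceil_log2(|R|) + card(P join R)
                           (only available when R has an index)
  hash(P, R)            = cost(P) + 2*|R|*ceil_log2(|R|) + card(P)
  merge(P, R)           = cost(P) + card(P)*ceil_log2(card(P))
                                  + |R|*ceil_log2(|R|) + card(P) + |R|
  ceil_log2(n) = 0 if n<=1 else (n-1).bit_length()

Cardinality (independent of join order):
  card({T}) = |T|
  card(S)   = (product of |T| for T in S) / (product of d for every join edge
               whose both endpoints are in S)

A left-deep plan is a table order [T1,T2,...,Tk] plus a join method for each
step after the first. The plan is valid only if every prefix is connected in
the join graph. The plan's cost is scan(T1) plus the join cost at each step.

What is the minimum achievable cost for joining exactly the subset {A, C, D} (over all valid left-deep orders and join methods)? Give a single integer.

Selinger DP over subsets of {A,C,D}:
  {C}: scan cost=300, card=300
  {A}: scan cost=400, card=400
  {D}: scan cost=200, card=200
  {AC}: card=12000; try (C,hash)→6200, (A,merge)→7300, (C,merge)→7400, (A,hash)→7800, (A,nl)→120300, (C,nl)→120400; best=6200 via (C,hash)
  {AD}: card=40000; try (D,hash)→4000, (A,merge)→6000, (D,merge)→6200, (A,hash)→7600, (D,nl_idx)→43600, (A,nl)→80200 …(+1); best=4000 via (D,hash)
  {ACD}: card=1200000; try (D,hash)→21400, (C,hash)→49400, (D,merge)→188000, (C,merge)→687000, (D,nl_idx)→1302200, (D,nl)→2406200 …(+1); best=21400 via (D,hash)

21400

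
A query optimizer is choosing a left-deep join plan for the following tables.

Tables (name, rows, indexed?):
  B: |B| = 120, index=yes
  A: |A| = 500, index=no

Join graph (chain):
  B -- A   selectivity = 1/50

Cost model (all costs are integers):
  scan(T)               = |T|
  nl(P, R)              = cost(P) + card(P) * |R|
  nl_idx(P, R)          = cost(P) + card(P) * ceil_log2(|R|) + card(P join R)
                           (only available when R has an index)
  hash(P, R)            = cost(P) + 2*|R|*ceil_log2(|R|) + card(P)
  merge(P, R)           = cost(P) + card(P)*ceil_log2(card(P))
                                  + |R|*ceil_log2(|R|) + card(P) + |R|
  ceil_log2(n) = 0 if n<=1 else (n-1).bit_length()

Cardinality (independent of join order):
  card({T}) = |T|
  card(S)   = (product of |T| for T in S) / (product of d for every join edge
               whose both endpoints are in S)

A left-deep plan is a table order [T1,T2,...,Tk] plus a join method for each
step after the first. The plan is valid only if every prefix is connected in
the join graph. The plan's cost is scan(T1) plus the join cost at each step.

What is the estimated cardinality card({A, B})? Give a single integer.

1200

Tables in S: A(500), B(120)
Edges inside S: B-A(d=50)
numerator = 500 * 120 = 60000
denominator = 50 = 50
card(S) = 60000 / 50 = 1200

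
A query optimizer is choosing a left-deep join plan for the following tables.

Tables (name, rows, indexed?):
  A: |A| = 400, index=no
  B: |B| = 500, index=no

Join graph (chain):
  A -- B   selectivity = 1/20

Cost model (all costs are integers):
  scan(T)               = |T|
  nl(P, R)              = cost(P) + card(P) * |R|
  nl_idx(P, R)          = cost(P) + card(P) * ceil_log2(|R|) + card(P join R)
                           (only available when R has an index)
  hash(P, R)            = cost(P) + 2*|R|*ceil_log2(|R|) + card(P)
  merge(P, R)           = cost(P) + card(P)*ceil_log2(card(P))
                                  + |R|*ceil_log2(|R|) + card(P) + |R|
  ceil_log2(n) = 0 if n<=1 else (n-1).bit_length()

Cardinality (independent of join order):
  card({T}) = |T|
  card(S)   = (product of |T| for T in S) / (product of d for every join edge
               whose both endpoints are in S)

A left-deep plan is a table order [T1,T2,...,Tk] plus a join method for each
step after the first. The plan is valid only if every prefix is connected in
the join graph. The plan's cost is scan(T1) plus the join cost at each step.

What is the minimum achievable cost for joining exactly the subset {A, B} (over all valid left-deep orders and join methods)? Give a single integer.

8200

Selinger DP over subsets of {A,B}:
  {A}: scan cost=400, card=400
  {B}: scan cost=500, card=500
  {AB}: card=10000; try (A,hash)→8200, (B,merge)→9400, (A,merge)→9500, (B,hash)→9800, (B,nl)→200400, (A,nl)→200500; best=8200 via (A,hash)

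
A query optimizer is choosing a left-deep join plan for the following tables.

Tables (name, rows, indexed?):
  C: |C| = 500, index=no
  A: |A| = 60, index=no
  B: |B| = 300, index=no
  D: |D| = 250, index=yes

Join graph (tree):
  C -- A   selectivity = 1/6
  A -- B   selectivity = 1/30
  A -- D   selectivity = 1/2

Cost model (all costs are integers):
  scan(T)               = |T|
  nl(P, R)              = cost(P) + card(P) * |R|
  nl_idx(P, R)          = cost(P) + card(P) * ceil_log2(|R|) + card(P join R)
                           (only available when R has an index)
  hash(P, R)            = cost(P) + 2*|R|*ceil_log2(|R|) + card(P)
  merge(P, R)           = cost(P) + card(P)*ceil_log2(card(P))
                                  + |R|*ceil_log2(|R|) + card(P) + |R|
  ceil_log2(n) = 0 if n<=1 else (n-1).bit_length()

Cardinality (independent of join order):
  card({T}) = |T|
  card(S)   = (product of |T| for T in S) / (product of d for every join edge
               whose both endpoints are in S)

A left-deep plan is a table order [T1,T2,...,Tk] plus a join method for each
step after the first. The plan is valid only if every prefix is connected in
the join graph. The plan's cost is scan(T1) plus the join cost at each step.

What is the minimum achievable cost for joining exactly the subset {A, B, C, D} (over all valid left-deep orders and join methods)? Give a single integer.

Selinger DP over subsets of {A,B,C,D}:
  {C}: scan cost=500, card=500
  {A}: scan cost=60, card=60
  {B}: scan cost=300, card=300
  {D}: scan cost=250, card=250
  {AC}: card=5000; try (A,hash)→1720, (C,merge)→5480, (A,merge)→5920, (C,hash)→9120, (C,nl)→30060, (A,nl)→30500; best=1720 via (A,hash)
  {AB}: card=600; try (A,hash)→1320, (B,merge)→3480, (A,merge)→3720, (B,hash)→5520, (B,nl)→18060, (A,nl)→18300; best=1320 via (A,hash)
  {AD}: card=7500; try (A,hash)→1220, (D,merge)→2730, (A,merge)→2920, (D,hash)→4120, (D,nl_idx)→8040, (D,nl)→15060 …(+1); best=1220 via (A,hash)
  {ABC}: card=50000; try (C,hash)→10920, (B,hash)→12120, (C,merge)→12920, (B,merge)→74720, (C,nl)→301320, (B,nl)→1501720; best=10920 via (C,hash)
  {ACD}: card=625000; try (D,hash)→10720, (C,hash)→17720, (D,merge)→73970, (C,merge)→111220, (D,nl_idx)→666720, (D,nl)→1251720 …(+1); best=10720 via (D,hash)
  {ABD}: card=75000; try (D,hash)→5920, (D,merge)→10170, (B,hash)→14120, (D,nl_idx)→81120, (B,merge)→109220, (D,nl)→151320 …(+1); best=5920 via (D,hash)
  {ABCD}: card=6250000; try (D,hash)→64920, (C,hash)→89920, (B,hash)→641120, (D,merge)→863170, (C,merge)→1360920, (D,nl_idx)→6660920 …(+4); best=64920 via (D,hash)

64920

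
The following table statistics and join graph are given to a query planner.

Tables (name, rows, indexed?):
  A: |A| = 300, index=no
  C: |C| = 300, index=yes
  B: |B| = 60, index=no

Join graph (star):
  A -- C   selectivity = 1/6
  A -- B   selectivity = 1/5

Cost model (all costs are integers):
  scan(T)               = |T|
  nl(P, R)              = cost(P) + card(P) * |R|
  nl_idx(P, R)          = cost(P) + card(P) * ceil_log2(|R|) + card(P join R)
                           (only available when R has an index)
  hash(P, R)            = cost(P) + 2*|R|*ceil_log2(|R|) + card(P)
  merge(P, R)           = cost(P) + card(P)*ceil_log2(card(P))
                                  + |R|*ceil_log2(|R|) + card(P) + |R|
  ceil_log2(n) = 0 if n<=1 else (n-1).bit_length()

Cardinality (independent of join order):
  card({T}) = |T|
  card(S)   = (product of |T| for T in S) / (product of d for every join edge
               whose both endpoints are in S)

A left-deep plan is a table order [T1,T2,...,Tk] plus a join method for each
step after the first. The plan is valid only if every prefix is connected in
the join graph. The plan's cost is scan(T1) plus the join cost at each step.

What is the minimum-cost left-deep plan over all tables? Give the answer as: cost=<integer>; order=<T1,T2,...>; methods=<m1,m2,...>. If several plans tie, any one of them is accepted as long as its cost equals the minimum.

Selinger DP (subsets sized 1..n):
  {A}: scan cost=300, card=300
  {C}: scan cost=300, card=300
  {B}: scan cost=60, card=60
  {AC}: card=15000; try (C,hash)→6000, (A,hash)→6000, (C,merge)→6300, (A,merge)→6300, (C,nl_idx)→18000, (C,nl)→90300 …(+1); best=6000 via (C,hash)
  {AB}: card=3600; try (B,hash)→1320, (A,merge)→3480, (B,merge)→3720, (A,hash)→5520, (A,nl)→18060, (B,nl)→18300; best=1320 via (B,hash)
  {ABC}: card=180000; try (C,hash)→10320, (B,hash)→21720, (C,merge)→51120, (C,nl_idx)→213720, (B,merge)→231420, (B,nl)→906000 …(+1); best=10320 via (C,hash)

cost=10320; order=A,B,C; methods=hash,hash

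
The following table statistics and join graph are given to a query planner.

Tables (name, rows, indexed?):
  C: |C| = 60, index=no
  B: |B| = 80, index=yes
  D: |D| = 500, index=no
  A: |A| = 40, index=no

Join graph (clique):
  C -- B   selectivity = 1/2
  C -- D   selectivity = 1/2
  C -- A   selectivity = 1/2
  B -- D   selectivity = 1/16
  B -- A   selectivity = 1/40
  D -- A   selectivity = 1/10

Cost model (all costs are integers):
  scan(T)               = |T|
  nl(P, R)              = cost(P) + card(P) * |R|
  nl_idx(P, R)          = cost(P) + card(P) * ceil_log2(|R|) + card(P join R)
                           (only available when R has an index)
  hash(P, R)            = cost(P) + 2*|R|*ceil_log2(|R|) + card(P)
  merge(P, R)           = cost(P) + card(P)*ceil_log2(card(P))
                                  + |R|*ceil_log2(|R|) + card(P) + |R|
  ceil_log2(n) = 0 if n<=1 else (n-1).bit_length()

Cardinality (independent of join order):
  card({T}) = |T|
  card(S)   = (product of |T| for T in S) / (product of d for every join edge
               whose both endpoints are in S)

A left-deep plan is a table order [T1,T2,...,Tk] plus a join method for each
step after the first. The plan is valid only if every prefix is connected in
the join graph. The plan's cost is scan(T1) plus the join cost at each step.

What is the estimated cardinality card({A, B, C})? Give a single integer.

1200

Tables in S: A(40), B(80), C(60)
Edges inside S: C-B(d=2), C-A(d=2), B-A(d=40)
numerator = 40 * 80 * 60 = 192000
denominator = 2 * 2 * 40 = 160
card(S) = 192000 / 160 = 1200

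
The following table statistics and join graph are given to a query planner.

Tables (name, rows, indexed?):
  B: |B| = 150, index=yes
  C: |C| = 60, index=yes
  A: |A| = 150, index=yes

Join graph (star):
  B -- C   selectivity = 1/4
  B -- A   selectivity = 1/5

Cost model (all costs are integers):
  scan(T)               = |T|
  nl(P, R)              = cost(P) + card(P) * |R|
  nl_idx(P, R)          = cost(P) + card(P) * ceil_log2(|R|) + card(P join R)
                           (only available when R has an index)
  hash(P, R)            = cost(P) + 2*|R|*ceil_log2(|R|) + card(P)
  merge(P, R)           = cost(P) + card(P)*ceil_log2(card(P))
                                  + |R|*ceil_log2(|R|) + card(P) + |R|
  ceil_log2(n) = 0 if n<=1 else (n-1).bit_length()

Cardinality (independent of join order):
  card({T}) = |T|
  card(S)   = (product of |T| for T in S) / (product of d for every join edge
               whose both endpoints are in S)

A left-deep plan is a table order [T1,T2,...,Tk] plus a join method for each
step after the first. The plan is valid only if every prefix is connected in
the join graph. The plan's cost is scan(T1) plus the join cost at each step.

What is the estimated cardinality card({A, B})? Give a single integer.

Tables in S: A(150), B(150)
Edges inside S: B-A(d=5)
numerator = 150 * 150 = 22500
denominator = 5 = 5
card(S) = 22500 / 5 = 4500

4500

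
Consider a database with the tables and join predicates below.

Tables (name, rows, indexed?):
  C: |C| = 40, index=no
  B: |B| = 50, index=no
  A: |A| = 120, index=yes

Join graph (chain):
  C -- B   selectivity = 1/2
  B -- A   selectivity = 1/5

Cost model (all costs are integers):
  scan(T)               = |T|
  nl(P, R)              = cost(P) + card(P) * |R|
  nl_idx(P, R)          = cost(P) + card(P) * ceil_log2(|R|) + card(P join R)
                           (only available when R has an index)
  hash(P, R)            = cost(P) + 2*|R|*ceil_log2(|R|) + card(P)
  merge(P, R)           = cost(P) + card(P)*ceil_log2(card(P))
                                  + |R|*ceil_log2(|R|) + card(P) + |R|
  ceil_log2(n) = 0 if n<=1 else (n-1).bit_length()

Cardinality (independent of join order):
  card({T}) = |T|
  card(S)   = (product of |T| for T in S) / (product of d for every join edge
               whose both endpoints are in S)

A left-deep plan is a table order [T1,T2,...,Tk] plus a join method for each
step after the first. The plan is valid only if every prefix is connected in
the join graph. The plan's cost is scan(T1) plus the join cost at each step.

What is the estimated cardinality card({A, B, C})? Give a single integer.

24000

Tables in S: A(120), B(50), C(40)
Edges inside S: C-B(d=2), B-A(d=5)
numerator = 120 * 50 * 40 = 240000
denominator = 2 * 5 = 10
card(S) = 240000 / 10 = 24000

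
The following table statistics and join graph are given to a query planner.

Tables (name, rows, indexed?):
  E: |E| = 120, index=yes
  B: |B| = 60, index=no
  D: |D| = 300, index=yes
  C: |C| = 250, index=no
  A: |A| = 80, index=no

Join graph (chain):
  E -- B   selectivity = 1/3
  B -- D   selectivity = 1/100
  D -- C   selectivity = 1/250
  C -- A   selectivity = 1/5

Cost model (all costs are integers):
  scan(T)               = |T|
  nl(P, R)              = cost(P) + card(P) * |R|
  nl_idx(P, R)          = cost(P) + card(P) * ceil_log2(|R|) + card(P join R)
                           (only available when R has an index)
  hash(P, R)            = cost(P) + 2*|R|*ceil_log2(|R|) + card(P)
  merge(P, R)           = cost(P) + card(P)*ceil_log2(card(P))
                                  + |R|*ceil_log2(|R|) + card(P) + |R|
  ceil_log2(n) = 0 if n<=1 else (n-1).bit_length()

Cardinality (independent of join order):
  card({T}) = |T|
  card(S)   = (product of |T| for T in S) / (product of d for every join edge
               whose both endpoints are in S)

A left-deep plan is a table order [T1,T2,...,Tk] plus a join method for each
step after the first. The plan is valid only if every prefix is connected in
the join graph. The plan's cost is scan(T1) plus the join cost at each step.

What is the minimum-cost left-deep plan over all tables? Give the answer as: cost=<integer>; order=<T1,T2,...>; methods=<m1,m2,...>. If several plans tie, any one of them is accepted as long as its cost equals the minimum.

cost=9680; order=C,D,B,A,E; methods=nl_idx,hash,hash,hash

Selinger DP (subsets sized 1..n):
  {E}: scan cost=120, card=120
  {B}: scan cost=60, card=60
  {D}: scan cost=300, card=300
  {C}: scan cost=250, card=250
  {A}: scan cost=80, card=80
  {BE}: card=2400; try (B,hash)→960, (E,merge)→1440, (B,merge)→1500, (E,hash)→1800, (E,nl_idx)→2880, (E,nl)→7260 …(+1); best=960 via (B,hash)
  {BD}: card=180; try (D,nl_idx)→780, (B,hash)→1320, (D,merge)→3480, (B,merge)→3720, (D,hash)→5520, (D,nl)→18060 …(+1); best=780 via (D,nl_idx)
  {CD}: card=300; try (D,nl_idx)→2800, (C,hash)→4600, (D,merge)→5500, (C,merge)→5550, (D,hash)→5900, (D,nl)→75250 …(+1); best=2800 via (D,nl_idx)
  {AC}: card=4000; try (A,hash)→1620, (C,merge)→2970, (A,merge)→3140, (C,hash)→4160, (C,nl)→20080, (A,nl)→20250; best=1620 via (A,hash)
  {BDE}: card=7200; try (E,hash)→2640, (E,merge)→3360, (D,hash)→8760, (E,nl_idx)→9240, (E,nl)→22380, (D,nl_idx)→29760 …(+2); best=2640 via (E,hash)
  {BCD}: card=180; try (B,hash)→3820, (C,merge)→4650, (C,hash)→4960, (B,merge)→6220, (B,nl)→20800, (C,nl)→45780; best=3820 via (B,hash)
  {ACD}: card=4800; try (A,hash)→4220, (A,merge)→6440, (D,hash)→11020, (A,nl)→26800, (D,nl_idx)→42420, (D,merge)→56620 …(+1); best=4220 via (A,hash)
  {BCDE}: card=7200; try (E,hash)→5680, (E,merge)→6400, (E,nl_idx)→12280, (C,hash)→13840, (E,nl)→25420, (C,merge)→105690 …(+1); best=5680 via (E,hash)
  {ABCD}: card=2880; try (A,hash)→5120, (A,merge)→6080, (B,hash)→9740, (A,nl)→18220, (B,merge)→71840, (B,nl)→292220; best=5120 via (A,hash)
  {ABCDE}: card=115200; try (E,hash)→9680, (A,hash)→14000, (E,merge)→43520, (A,merge)→107120, (E,nl_idx)→140480, (E,nl)→350720 …(+1); best=9680 via (E,hash)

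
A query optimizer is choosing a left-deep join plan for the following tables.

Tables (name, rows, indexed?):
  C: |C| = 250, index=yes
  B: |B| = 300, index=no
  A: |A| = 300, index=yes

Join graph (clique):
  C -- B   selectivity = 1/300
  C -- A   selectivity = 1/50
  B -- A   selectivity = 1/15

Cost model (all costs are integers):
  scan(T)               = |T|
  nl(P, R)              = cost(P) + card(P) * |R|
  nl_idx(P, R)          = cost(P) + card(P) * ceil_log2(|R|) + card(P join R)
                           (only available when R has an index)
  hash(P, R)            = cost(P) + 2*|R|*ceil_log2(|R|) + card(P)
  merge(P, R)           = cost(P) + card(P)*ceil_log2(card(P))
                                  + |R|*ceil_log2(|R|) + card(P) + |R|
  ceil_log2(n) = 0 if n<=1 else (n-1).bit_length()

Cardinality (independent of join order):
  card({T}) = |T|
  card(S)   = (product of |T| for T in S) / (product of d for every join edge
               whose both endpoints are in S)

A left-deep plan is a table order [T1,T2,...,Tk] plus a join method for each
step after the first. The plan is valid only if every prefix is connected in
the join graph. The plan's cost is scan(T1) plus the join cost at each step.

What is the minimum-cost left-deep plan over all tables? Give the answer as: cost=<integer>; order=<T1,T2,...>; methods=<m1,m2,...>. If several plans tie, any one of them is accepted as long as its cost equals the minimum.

Selinger DP (subsets sized 1..n):
  {C}: scan cost=250, card=250
  {B}: scan cost=300, card=300
  {A}: scan cost=300, card=300
  {BC}: card=250; try (C,nl_idx)→2950, (C,hash)→4600, (B,merge)→5500, (C,merge)→5550, (B,hash)→5900, (B,nl)→75250 …(+1); best=2950 via (C,nl_idx)
  {AC}: card=1500; try (A,nl_idx)→4000, (C,nl_idx)→4200, (C,hash)→4600, (A,merge)→5500, (C,merge)→5550, (A,hash)→5900 …(+2); best=4000 via (A,nl_idx)
  {AB}: card=6000; try (B,hash)→6000, (A,hash)→6000, (B,merge)→6300, (A,merge)→6300, (A,nl_idx)→9000, (B,nl)→90300 …(+1); best=6000 via (B,hash)
  {ABC}: card=100; try (A,nl_idx)→5300, (A,merge)→8200, (A,hash)→8600, (B,hash)→10900, (C,hash)→16000, (B,merge)→25000 …(+5); best=5300 via (A,nl_idx)

cost=5300; order=B,C,A; methods=nl_idx,nl_idx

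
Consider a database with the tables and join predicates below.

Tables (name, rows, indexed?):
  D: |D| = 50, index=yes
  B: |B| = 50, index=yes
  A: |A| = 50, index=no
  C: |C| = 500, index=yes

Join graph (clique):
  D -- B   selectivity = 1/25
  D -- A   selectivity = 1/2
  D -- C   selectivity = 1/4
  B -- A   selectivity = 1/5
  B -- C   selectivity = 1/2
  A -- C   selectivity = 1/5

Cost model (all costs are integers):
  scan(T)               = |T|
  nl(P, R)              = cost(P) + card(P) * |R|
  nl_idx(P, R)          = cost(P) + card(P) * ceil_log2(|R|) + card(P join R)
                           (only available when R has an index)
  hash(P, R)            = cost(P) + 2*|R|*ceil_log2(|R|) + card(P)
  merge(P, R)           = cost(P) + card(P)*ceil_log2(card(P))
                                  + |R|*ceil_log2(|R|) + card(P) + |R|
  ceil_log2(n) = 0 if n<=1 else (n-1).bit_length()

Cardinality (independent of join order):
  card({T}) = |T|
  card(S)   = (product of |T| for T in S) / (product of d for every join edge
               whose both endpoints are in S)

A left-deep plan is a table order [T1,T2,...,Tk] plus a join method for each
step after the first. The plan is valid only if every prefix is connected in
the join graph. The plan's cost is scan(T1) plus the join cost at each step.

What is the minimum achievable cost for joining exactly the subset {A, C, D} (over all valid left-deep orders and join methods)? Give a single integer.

Selinger DP over subsets of {A,C,D}:
  {D}: scan cost=50, card=50
  {A}: scan cost=50, card=50
  {C}: scan cost=500, card=500
  {AD}: card=1250; try (D,hash)→700, (A,hash)→700, (D,merge)→750, (A,merge)→750, (D,nl_idx)→1600, (D,nl)→2550 …(+1); best=700 via (D,hash)
  {CD}: card=6250; try (D,hash)→1600, (C,merge)→5400, (D,merge)→5850, (C,nl_idx)→6750, (C,hash)→9100, (D,nl_idx)→9750 …(+2); best=1600 via (D,hash)
  {AC}: card=5000; try (A,hash)→1600, (C,merge)→5400, (C,nl_idx)→5500, (A,merge)→5850, (C,hash)→9100, (C,nl)→25050 …(+1); best=1600 via (A,hash)
  {ACD}: card=31250; try (D,hash)→7200, (A,hash)→8450, (C,hash)→10950, (C,merge)→20700, (C,nl_idx)→43200, (D,nl_idx)→62850 …(+5); best=7200 via (D,hash)

7200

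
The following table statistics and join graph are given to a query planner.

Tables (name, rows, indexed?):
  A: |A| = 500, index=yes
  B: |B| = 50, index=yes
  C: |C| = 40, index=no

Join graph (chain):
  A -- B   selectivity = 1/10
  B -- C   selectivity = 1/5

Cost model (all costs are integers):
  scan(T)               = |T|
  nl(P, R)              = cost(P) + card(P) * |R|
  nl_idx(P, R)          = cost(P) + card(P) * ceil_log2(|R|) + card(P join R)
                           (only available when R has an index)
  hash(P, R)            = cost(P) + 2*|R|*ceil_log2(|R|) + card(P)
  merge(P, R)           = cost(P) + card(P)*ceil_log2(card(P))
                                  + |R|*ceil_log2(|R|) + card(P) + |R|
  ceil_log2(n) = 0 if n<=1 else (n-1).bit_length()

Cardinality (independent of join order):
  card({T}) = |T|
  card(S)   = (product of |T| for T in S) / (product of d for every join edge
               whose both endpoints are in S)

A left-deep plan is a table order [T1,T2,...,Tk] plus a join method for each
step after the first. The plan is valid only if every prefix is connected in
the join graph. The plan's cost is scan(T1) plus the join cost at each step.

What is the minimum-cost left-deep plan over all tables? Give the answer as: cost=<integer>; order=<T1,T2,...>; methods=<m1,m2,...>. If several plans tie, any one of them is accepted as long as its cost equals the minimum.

cost=4580; order=A,B,C; methods=hash,hash

Selinger DP (subsets sized 1..n):
  {A}: scan cost=500, card=500
  {B}: scan cost=50, card=50
  {C}: scan cost=40, card=40
  {AB}: card=2500; try (B,hash)→1600, (A,nl_idx)→3000, (A,merge)→5400, (B,merge)→5850, (B,nl_idx)→6000, (A,hash)→9100 …(+2); best=1600 via (B,hash)
  {BC}: card=400; try (C,hash)→580, (B,merge)→670, (C,merge)→680, (B,hash)→680, (B,nl_idx)→680, (B,nl)→2040 …(+1); best=580 via (C,hash)
  {ABC}: card=20000; try (C,hash)→4580, (A,merge)→9580, (A,hash)→9980, (A,nl_idx)→24180, (C,merge)→34380, (C,nl)→101600 …(+1); best=4580 via (C,hash)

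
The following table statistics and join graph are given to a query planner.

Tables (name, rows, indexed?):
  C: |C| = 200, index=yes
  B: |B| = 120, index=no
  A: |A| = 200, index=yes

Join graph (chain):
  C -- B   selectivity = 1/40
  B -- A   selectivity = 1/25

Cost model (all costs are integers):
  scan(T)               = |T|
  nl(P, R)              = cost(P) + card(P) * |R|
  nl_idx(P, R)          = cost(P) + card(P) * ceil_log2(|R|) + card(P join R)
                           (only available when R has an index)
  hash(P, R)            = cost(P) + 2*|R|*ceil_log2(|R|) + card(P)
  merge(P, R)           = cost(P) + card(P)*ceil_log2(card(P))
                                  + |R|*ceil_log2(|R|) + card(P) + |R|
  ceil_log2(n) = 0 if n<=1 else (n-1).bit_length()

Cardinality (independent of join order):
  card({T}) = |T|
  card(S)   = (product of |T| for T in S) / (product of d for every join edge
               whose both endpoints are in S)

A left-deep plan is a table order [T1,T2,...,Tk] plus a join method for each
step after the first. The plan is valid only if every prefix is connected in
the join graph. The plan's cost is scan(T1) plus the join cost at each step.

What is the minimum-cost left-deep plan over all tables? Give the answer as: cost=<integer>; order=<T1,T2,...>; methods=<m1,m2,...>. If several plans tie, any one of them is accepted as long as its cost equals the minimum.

cost=5480; order=B,C,A; methods=nl_idx,hash

Selinger DP (subsets sized 1..n):
  {C}: scan cost=200, card=200
  {B}: scan cost=120, card=120
  {A}: scan cost=200, card=200
  {BC}: card=600; try (C,nl_idx)→1680, (B,hash)→2080, (C,merge)→2880, (B,merge)→2960, (C,hash)→3440, (C,nl)→24120 …(+1); best=1680 via (C,nl_idx)
  {AB}: card=960; try (A,nl_idx)→2040, (B,hash)→2080, (A,merge)→2880, (B,merge)→2960, (A,hash)→3440, (A,nl)→24120 …(+1); best=2040 via (A,nl_idx)
  {ABC}: card=4800; try (A,hash)→5480, (C,hash)→6200, (A,merge)→10080, (A,nl_idx)→11280, (C,merge)→14400, (C,nl_idx)→14520 …(+2); best=5480 via (A,hash)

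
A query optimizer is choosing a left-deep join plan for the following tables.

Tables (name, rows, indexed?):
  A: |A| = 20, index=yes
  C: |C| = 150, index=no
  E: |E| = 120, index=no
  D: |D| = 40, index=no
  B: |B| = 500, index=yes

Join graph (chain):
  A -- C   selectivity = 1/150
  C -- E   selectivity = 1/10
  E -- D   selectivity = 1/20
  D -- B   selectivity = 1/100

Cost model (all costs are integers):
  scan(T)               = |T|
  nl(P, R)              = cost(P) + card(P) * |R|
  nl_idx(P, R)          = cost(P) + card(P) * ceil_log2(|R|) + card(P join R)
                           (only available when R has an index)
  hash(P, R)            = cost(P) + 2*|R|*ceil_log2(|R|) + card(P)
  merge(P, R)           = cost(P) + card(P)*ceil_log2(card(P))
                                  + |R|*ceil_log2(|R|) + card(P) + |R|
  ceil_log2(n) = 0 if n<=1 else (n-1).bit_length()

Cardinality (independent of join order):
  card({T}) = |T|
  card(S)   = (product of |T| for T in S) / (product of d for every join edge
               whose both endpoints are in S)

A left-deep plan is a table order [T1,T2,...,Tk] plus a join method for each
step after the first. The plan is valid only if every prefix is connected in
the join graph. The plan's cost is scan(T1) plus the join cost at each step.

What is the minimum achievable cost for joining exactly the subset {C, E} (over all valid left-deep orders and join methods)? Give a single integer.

1980

Selinger DP over subsets of {C,E}:
  {C}: scan cost=150, card=150
  {E}: scan cost=120, card=120
  {CE}: card=1800; try (E,hash)→1980, (C,merge)→2430, (E,merge)→2460, (C,hash)→2640, (C,nl)→18120, (E,nl)→18150; best=1980 via (E,hash)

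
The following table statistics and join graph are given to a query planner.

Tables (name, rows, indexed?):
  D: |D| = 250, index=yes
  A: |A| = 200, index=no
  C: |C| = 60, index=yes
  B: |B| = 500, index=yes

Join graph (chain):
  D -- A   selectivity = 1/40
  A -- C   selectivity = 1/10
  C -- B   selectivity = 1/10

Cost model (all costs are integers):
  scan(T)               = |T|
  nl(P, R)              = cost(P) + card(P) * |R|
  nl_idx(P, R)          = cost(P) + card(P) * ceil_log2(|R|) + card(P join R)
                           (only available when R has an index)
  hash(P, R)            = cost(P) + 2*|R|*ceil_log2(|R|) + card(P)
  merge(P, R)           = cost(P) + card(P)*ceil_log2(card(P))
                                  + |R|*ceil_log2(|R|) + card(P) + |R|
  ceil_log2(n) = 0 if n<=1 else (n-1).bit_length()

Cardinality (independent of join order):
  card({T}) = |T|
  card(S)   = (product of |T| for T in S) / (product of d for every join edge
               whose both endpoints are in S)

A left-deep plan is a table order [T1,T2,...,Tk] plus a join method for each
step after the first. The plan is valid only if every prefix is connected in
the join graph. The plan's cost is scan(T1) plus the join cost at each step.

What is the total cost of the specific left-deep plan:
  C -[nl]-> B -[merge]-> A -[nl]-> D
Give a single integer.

step 1: scan C: cost=60, card=60
step 2: join B via nl
    card(P join B) = 60*500/(10) = 3000
    cost = 60 + 60*500 = 30060
step 3: join A via merge
    card(P join A) = 3000*200/(10) = 60000
    cost = 30060 + 3000*12 + 200*8 + 3000 + 200 = 70860
step 4: join D via nl
    card(P join D) = 60000*250/(40) = 375000
    cost = 70860 + 60000*250 = 15070860

15070860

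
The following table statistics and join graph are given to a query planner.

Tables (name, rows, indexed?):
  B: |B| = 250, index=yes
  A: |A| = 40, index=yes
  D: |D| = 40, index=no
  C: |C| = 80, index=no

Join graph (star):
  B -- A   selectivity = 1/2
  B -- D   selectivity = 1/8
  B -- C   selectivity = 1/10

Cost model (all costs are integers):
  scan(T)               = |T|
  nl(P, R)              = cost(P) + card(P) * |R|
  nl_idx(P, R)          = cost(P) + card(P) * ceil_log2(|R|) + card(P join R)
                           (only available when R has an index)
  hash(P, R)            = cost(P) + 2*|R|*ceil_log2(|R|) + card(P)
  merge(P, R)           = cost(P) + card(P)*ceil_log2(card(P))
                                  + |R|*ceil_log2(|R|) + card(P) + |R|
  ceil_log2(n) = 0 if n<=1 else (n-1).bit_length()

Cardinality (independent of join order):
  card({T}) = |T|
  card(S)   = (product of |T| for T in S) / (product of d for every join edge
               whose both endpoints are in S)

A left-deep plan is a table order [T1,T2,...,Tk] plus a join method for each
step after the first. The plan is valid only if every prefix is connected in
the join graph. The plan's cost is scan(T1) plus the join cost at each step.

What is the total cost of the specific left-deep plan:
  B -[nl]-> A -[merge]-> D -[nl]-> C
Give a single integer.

2080530

step 1: scan B: cost=250, card=250
step 2: join A via nl
    card(P join A) = 250*40/(2) = 5000
    cost = 250 + 250*40 = 10250
step 3: join D via merge
    card(P join D) = 5000*40/(8) = 25000
    cost = 10250 + 5000*13 + 40*6 + 5000 + 40 = 80530
step 4: join C via nl
    card(P join C) = 25000*80/(10) = 200000
    cost = 80530 + 25000*80 = 2080530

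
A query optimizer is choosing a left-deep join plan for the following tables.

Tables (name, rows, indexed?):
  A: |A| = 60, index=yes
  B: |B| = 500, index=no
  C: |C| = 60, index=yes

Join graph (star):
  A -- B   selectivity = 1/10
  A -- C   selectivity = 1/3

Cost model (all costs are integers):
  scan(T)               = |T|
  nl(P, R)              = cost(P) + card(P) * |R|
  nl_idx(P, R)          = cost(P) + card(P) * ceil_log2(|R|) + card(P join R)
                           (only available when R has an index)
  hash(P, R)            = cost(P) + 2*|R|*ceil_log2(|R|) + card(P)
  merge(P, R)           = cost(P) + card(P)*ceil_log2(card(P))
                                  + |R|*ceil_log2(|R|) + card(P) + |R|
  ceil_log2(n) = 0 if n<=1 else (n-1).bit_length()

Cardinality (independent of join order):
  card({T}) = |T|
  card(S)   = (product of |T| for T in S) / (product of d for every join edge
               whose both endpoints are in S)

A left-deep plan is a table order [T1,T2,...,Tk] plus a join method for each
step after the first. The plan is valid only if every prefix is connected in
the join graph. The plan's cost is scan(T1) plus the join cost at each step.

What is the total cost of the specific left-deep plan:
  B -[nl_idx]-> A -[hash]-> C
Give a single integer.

10220

step 1: scan B: cost=500, card=500
step 2: join A via nl_idx
    card(P join A) = 500*60/(10) = 3000
    cost = 500 + 500*6 + 3000 = 6500
step 3: join C via hash
    card(P join C) = 3000*60/(3) = 60000
    cost = 6500 + 2*60*6 + 3000 = 10220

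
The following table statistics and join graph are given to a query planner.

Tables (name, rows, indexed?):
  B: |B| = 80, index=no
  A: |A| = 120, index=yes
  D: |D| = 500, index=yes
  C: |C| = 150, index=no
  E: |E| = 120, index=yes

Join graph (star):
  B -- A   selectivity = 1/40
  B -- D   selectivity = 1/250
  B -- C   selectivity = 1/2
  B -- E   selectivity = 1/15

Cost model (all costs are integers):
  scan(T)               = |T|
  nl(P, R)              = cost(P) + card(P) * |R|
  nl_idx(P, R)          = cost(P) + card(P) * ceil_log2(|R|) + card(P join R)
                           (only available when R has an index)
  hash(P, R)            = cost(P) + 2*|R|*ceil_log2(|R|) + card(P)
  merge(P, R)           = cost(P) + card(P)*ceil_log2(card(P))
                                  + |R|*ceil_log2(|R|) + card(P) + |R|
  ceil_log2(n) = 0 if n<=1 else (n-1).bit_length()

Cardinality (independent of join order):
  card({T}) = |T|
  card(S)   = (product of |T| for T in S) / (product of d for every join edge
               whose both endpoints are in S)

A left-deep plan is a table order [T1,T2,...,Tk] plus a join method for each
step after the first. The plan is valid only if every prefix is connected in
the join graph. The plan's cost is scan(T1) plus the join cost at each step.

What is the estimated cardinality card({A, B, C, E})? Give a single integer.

144000

Tables in S: A(120), B(80), C(150), E(120)
Edges inside S: B-A(d=40), B-C(d=2), B-E(d=15)
numerator = 120 * 80 * 150 * 120 = 172800000
denominator = 40 * 2 * 15 = 1200
card(S) = 172800000 / 1200 = 144000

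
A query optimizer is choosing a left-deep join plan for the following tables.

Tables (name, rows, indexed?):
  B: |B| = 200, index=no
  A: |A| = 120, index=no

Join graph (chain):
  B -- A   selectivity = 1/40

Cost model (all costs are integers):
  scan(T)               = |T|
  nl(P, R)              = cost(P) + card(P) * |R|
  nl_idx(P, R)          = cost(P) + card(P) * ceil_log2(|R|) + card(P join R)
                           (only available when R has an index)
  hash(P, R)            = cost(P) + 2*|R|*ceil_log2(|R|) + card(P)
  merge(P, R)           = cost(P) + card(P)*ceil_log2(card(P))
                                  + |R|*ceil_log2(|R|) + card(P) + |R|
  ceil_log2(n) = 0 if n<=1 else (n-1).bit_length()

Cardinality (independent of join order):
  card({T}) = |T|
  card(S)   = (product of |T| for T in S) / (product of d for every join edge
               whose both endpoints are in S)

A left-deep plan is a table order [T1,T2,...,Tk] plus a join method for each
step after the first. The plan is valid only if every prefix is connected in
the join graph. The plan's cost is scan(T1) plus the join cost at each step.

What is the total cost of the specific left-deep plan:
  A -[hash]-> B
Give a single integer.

3440

step 1: scan A: cost=120, card=120
step 2: join B via hash
    card(P join B) = 120*200/(40) = 600
    cost = 120 + 2*200*8 + 120 = 3440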